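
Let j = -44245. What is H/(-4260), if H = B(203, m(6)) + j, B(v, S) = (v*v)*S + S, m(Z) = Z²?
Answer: -287863/852 ≈ -337.87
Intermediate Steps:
B(v, S) = S + S*v² (B(v, S) = v²*S + S = S*v² + S = S + S*v²)
H = 1439315 (H = 6²*(1 + 203²) - 44245 = 36*(1 + 41209) - 44245 = 36*41210 - 44245 = 1483560 - 44245 = 1439315)
H/(-4260) = 1439315/(-4260) = 1439315*(-1/4260) = -287863/852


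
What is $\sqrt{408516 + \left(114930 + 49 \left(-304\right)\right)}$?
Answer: $5 \sqrt{20342} \approx 713.13$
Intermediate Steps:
$\sqrt{408516 + \left(114930 + 49 \left(-304\right)\right)} = \sqrt{408516 + \left(114930 - 14896\right)} = \sqrt{408516 + 100034} = \sqrt{508550} = 5 \sqrt{20342}$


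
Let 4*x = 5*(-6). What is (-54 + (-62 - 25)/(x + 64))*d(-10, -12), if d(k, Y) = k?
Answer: 62760/113 ≈ 555.40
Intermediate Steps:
x = -15/2 (x = (5*(-6))/4 = (¼)*(-30) = -15/2 ≈ -7.5000)
(-54 + (-62 - 25)/(x + 64))*d(-10, -12) = (-54 + (-62 - 25)/(-15/2 + 64))*(-10) = (-54 - 87/113/2)*(-10) = (-54 - 87*2/113)*(-10) = (-54 - 174/113)*(-10) = -6276/113*(-10) = 62760/113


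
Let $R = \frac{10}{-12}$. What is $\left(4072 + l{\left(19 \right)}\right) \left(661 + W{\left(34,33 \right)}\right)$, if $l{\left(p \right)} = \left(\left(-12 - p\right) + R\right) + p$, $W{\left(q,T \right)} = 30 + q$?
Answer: $\frac{17657375}{6} \approx 2.9429 \cdot 10^{6}$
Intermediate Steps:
$R = - \frac{5}{6}$ ($R = 10 \left(- \frac{1}{12}\right) = - \frac{5}{6} \approx -0.83333$)
$l{\left(p \right)} = - \frac{77}{6}$ ($l{\left(p \right)} = \left(\left(-12 - p\right) - \frac{5}{6}\right) + p = \left(- \frac{77}{6} - p\right) + p = - \frac{77}{6}$)
$\left(4072 + l{\left(19 \right)}\right) \left(661 + W{\left(34,33 \right)}\right) = \left(4072 - \frac{77}{6}\right) \left(661 + \left(30 + 34\right)\right) = \frac{24355 \left(661 + 64\right)}{6} = \frac{24355}{6} \cdot 725 = \frac{17657375}{6}$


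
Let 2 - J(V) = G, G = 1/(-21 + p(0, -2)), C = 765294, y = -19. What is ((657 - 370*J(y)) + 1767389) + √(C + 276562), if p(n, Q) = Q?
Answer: 40647668/23 + 8*√16279 ≈ 1.7683e+6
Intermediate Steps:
G = -1/23 (G = 1/(-21 - 2) = 1/(-23) = -1/23 ≈ -0.043478)
J(V) = 47/23 (J(V) = 2 - 1*(-1/23) = 2 + 1/23 = 47/23)
((657 - 370*J(y)) + 1767389) + √(C + 276562) = ((657 - 370*47/23) + 1767389) + √(765294 + 276562) = ((657 - 17390/23) + 1767389) + √1041856 = (-2279/23 + 1767389) + 8*√16279 = 40647668/23 + 8*√16279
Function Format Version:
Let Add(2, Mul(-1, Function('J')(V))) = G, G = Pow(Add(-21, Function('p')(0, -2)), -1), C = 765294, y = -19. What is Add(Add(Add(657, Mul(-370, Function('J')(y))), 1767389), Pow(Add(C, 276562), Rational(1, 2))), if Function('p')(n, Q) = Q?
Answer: Add(Rational(40647668, 23), Mul(8, Pow(16279, Rational(1, 2)))) ≈ 1.7683e+6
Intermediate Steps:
G = Rational(-1, 23) (G = Pow(Add(-21, -2), -1) = Pow(-23, -1) = Rational(-1, 23) ≈ -0.043478)
Function('J')(V) = Rational(47, 23) (Function('J')(V) = Add(2, Mul(-1, Rational(-1, 23))) = Add(2, Rational(1, 23)) = Rational(47, 23))
Add(Add(Add(657, Mul(-370, Function('J')(y))), 1767389), Pow(Add(C, 276562), Rational(1, 2))) = Add(Add(Add(657, Mul(-370, Rational(47, 23))), 1767389), Pow(Add(765294, 276562), Rational(1, 2))) = Add(Add(Add(657, Rational(-17390, 23)), 1767389), Pow(1041856, Rational(1, 2))) = Add(Add(Rational(-2279, 23), 1767389), Mul(8, Pow(16279, Rational(1, 2)))) = Add(Rational(40647668, 23), Mul(8, Pow(16279, Rational(1, 2))))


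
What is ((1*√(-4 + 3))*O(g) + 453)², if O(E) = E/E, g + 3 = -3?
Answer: (453 + I)² ≈ 2.0521e+5 + 906.0*I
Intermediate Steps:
g = -6 (g = -3 - 3 = -6)
O(E) = 1
((1*√(-4 + 3))*O(g) + 453)² = ((1*√(-4 + 3))*1 + 453)² = ((1*√(-1))*1 + 453)² = ((1*I)*1 + 453)² = (I*1 + 453)² = (I + 453)² = (453 + I)²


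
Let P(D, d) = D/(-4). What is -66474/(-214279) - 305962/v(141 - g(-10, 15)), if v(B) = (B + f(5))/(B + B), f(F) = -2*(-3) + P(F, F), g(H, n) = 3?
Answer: -72379561506738/122353309 ≈ -5.9156e+5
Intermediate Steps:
P(D, d) = -D/4 (P(D, d) = D*(-¼) = -D/4)
f(F) = 6 - F/4 (f(F) = -2*(-3) - F/4 = 6 - F/4)
v(B) = (19/4 + B)/(2*B) (v(B) = (B + (6 - ¼*5))/(B + B) = (B + (6 - 5/4))/((2*B)) = (B + 19/4)*(1/(2*B)) = (19/4 + B)*(1/(2*B)) = (19/4 + B)/(2*B))
-66474/(-214279) - 305962/v(141 - g(-10, 15)) = -66474/(-214279) - 305962*8*(141 - 1*3)/(19 + 4*(141 - 1*3)) = -66474*(-1/214279) - 305962*8*(141 - 3)/(19 + 4*(141 - 3)) = 66474/214279 - 305962*1104/(19 + 4*138) = 66474/214279 - 305962*1104/(19 + 552) = 66474/214279 - 305962/((⅛)*(1/138)*571) = 66474/214279 - 305962/571/1104 = 66474/214279 - 305962*1104/571 = 66474/214279 - 337782048/571 = -72379561506738/122353309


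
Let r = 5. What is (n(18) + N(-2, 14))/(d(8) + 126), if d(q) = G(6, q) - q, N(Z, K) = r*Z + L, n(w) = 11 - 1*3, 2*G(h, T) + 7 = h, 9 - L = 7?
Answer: 0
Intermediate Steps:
L = 2 (L = 9 - 1*7 = 9 - 7 = 2)
G(h, T) = -7/2 + h/2
n(w) = 8 (n(w) = 11 - 3 = 8)
N(Z, K) = 2 + 5*Z (N(Z, K) = 5*Z + 2 = 2 + 5*Z)
d(q) = -½ - q (d(q) = (-7/2 + (½)*6) - q = (-7/2 + 3) - q = -½ - q)
(n(18) + N(-2, 14))/(d(8) + 126) = (8 + (2 + 5*(-2)))/((-½ - 1*8) + 126) = (8 + (2 - 10))/((-½ - 8) + 126) = (8 - 8)/(-17/2 + 126) = 0/(235/2) = 0*(2/235) = 0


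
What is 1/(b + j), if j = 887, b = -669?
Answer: 1/218 ≈ 0.0045872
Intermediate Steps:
1/(b + j) = 1/(-669 + 887) = 1/218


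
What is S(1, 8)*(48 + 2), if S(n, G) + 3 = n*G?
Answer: 250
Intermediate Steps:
S(n, G) = -3 + G*n (S(n, G) = -3 + n*G = -3 + G*n)
S(1, 8)*(48 + 2) = (-3 + 8*1)*(48 + 2) = (-3 + 8)*50 = 5*50 = 250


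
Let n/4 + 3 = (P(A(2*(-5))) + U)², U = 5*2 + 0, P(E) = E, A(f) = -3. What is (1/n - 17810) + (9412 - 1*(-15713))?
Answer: 1345961/184 ≈ 7315.0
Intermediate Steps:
U = 10 (U = 10 + 0 = 10)
n = 184 (n = -12 + 4*(-3 + 10)² = -12 + 4*7² = -12 + 4*49 = -12 + 196 = 184)
(1/n - 17810) + (9412 - 1*(-15713)) = (1/184 - 17810) + (9412 - 1*(-15713)) = (1/184 - 17810) + (9412 + 15713) = -3277039/184 + 25125 = 1345961/184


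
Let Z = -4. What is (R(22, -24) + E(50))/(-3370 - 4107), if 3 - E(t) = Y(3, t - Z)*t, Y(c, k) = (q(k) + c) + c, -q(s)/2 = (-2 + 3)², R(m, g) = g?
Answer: 221/7477 ≈ 0.029557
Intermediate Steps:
q(s) = -2 (q(s) = -2*(-2 + 3)² = -2*1² = -2*1 = -2)
Y(c, k) = -2 + 2*c (Y(c, k) = (-2 + c) + c = -2 + 2*c)
E(t) = 3 - 4*t (E(t) = 3 - (-2 + 2*3)*t = 3 - (-2 + 6)*t = 3 - 4*t)
(R(22, -24) + E(50))/(-3370 - 4107) = (-24 + (3 - 4*50))/(-3370 - 4107) = (-24 + (3 - 200))/(-7477) = (-24 - 197)*(-1/7477) = -221*(-1/7477) = 221/7477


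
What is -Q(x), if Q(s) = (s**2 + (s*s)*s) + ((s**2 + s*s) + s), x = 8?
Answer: -712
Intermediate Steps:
Q(s) = s + s**3 + 3*s**2 (Q(s) = (s**2 + s**2*s) + ((s**2 + s**2) + s) = (s**2 + s**3) + (2*s**2 + s) = (s**2 + s**3) + (s + 2*s**2) = s + s**3 + 3*s**2)
-Q(x) = -8*(1 + 8**2 + 3*8) = -8*(1 + 64 + 24) = -8*89 = -1*712 = -712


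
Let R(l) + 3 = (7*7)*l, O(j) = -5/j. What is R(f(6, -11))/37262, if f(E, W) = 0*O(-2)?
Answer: -3/37262 ≈ -8.0511e-5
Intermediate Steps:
f(E, W) = 0 (f(E, W) = 0*(-5/(-2)) = 0*(-5*(-½)) = 0*(5/2) = 0)
R(l) = -3 + 49*l (R(l) = -3 + (7*7)*l = -3 + 49*l)
R(f(6, -11))/37262 = (-3 + 49*0)/37262 = (-3 + 0)*(1/37262) = -3*1/37262 = -3/37262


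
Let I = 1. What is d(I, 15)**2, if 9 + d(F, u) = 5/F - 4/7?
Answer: 1024/49 ≈ 20.898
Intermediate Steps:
d(F, u) = -67/7 + 5/F (d(F, u) = -9 + (5/F - 4/7) = -9 + (-4/7 + 5/F) = -67/7 + 5/F)
d(I, 15)**2 = (-67/7 + 5/1)**2 = (-67/7 + 5*1)**2 = (-67/7 + 5)**2 = (-32/7)**2 = 1024/49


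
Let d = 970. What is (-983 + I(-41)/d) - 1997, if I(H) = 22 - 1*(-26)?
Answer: -1445276/485 ≈ -2979.9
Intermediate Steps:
I(H) = 48 (I(H) = 22 + 26 = 48)
(-983 + I(-41)/d) - 1997 = (-983 + 48/970) - 1997 = (-983 + 48*(1/970)) - 1997 = (-983 + 24/485) - 1997 = -476731/485 - 1997 = -1445276/485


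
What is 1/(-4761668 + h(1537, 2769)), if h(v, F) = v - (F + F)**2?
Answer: -1/35429575 ≈ -2.8225e-8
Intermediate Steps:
h(v, F) = v - 4*F**2 (h(v, F) = v - (2*F)**2 = v - 4*F**2)
1/(-4761668 + h(1537, 2769)) = 1/(-4761668 + (1537 - 4*2769**2)) = 1/(-4761668 + (1537 - 4*7667361)) = 1/(-4761668 + (1537 - 30669444)) = 1/(-4761668 - 30667907) = 1/(-35429575) = -1/35429575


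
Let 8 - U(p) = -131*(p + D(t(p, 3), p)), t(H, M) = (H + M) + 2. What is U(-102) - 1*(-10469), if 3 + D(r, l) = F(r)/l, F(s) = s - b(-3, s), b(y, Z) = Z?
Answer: -3278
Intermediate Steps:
F(s) = 0 (F(s) = s - s = 0)
t(H, M) = 2 + H + M
D(r, l) = -3 (D(r, l) = -3 + 0/l = -3 + 0 = -3)
U(p) = -385 + 131*p (U(p) = 8 - (-131)*(p - 3) = 8 - (-131)*(-3 + p) = 8 - (393 - 131*p) = 8 + (-393 + 131*p) = -385 + 131*p)
U(-102) - 1*(-10469) = (-385 + 131*(-102)) - 1*(-10469) = (-385 - 13362) + 10469 = -13747 + 10469 = -3278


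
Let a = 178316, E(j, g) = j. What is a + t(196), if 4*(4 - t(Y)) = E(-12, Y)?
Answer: 178323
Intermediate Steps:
t(Y) = 7 (t(Y) = 4 - ¼*(-12) = 4 + 3 = 7)
a + t(196) = 178316 + 7 = 178323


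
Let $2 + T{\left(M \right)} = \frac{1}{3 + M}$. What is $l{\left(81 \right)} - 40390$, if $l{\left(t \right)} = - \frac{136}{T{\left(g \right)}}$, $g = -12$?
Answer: $- \frac{766186}{19} \approx -40326.0$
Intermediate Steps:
$T{\left(M \right)} = -2 + \frac{1}{3 + M}$
$l{\left(t \right)} = \frac{1224}{19}$ ($l{\left(t \right)} = - \frac{136}{\frac{1}{3 - 12} \left(-5 - -24\right)} = - \frac{136}{\frac{1}{-9} \left(-5 + 24\right)} = - \frac{136}{\left(- \frac{1}{9}\right) 19} = - \frac{136}{- \frac{19}{9}} = \left(-136\right) \left(- \frac{9}{19}\right) = \frac{1224}{19}$)
$l{\left(81 \right)} - 40390 = \frac{1224}{19} - 40390 = - \frac{766186}{19}$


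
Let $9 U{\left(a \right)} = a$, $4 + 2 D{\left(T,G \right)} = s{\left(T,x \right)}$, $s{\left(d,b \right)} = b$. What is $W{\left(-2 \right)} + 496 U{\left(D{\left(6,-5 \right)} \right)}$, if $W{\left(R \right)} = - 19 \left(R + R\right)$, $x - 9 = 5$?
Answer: $\frac{3164}{9} \approx 351.56$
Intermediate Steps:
$x = 14$ ($x = 9 + 5 = 14$)
$D{\left(T,G \right)} = 5$ ($D{\left(T,G \right)} = -2 + \frac{1}{2} \cdot 14 = -2 + 7 = 5$)
$U{\left(a \right)} = \frac{a}{9}$
$W{\left(R \right)} = - 38 R$ ($W{\left(R \right)} = - 19 \cdot 2 R = - 38 R$)
$W{\left(-2 \right)} + 496 U{\left(D{\left(6,-5 \right)} \right)} = \left(-38\right) \left(-2\right) + 496 \cdot \frac{1}{9} \cdot 5 = 76 + 496 \cdot \frac{5}{9} = 76 + \frac{2480}{9} = \frac{3164}{9}$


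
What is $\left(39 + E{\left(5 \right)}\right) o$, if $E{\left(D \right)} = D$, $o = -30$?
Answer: $-1320$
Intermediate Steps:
$\left(39 + E{\left(5 \right)}\right) o = \left(39 + 5\right) \left(-30\right) = 44 \left(-30\right) = -1320$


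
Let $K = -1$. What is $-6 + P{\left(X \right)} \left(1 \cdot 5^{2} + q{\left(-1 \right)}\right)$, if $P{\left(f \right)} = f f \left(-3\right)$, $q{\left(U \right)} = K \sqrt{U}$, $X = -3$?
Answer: $-681 + 27 i \approx -681.0 + 27.0 i$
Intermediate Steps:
$q{\left(U \right)} = - \sqrt{U}$
$P{\left(f \right)} = - 3 f^{2}$ ($P{\left(f \right)} = f^{2} \left(-3\right) = - 3 f^{2}$)
$-6 + P{\left(X \right)} \left(1 \cdot 5^{2} + q{\left(-1 \right)}\right) = -6 + - 3 \left(-3\right)^{2} \left(1 \cdot 5^{2} - \sqrt{-1}\right) = -6 + \left(-3\right) 9 \left(1 \cdot 25 - i\right) = -6 - 27 \left(25 - i\right) = -6 - \left(675 - 27 i\right) = -681 + 27 i$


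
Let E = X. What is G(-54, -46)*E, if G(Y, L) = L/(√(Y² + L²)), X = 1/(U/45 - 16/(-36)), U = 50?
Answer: -207*√1258/17612 ≈ -0.41687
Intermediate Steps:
X = 9/14 (X = 1/(50/45 - 16/(-36)) = 1/(50*(1/45) - 16*(-1/36)) = 1/(10/9 + 4/9) = 1/(14/9) = 9/14 ≈ 0.64286)
E = 9/14 ≈ 0.64286
G(Y, L) = L/√(L² + Y²) (G(Y, L) = L/(√(L² + Y²)) = L/√(L² + Y²))
G(-54, -46)*E = -46/√((-46)² + (-54)²)*(9/14) = -46/√(2116 + 2916)*(9/14) = -23*√1258/1258*(9/14) = -207*√1258/17612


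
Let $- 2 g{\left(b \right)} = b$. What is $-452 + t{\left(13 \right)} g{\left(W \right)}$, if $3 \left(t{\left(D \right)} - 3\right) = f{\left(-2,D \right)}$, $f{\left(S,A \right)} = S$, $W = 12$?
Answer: $-466$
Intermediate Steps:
$g{\left(b \right)} = - \frac{b}{2}$
$t{\left(D \right)} = \frac{7}{3}$ ($t{\left(D \right)} = 3 + \frac{1}{3} \left(-2\right) = 3 - \frac{2}{3} = \frac{7}{3}$)
$-452 + t{\left(13 \right)} g{\left(W \right)} = -452 + \frac{7 \left(\left(- \frac{1}{2}\right) 12\right)}{3} = -452 + \frac{7}{3} \left(-6\right) = -452 - 14 = -466$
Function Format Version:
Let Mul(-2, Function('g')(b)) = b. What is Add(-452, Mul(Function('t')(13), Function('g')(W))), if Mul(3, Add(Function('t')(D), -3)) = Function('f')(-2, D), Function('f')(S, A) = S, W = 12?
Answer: -466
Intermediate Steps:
Function('g')(b) = Mul(Rational(-1, 2), b)
Function('t')(D) = Rational(7, 3) (Function('t')(D) = Add(3, Mul(Rational(1, 3), -2)) = Add(3, Rational(-2, 3)) = Rational(7, 3))
Add(-452, Mul(Function('t')(13), Function('g')(W))) = Add(-452, Mul(Rational(7, 3), Mul(Rational(-1, 2), 12))) = Add(-452, Mul(Rational(7, 3), -6)) = Add(-452, -14) = -466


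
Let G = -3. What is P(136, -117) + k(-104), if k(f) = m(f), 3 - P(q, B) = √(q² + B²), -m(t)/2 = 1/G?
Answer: 11/3 - √32185 ≈ -175.74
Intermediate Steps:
m(t) = ⅔ (m(t) = -2/(-3) = -2*(-⅓) = ⅔)
P(q, B) = 3 - √(B² + q²) (P(q, B) = 3 - √(q² + B²) = 3 - √(B² + q²))
k(f) = ⅔
P(136, -117) + k(-104) = (3 - √((-117)² + 136²)) + ⅔ = (3 - √(13689 + 18496)) + ⅔ = (3 - √32185) + ⅔ = 11/3 - √32185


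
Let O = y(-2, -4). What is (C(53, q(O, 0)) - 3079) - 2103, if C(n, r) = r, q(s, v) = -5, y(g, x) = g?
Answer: -5187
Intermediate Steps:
O = -2
(C(53, q(O, 0)) - 3079) - 2103 = (-5 - 3079) - 2103 = -3084 - 2103 = -5187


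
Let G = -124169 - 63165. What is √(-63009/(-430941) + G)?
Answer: I*√3865533026708465/143647 ≈ 432.82*I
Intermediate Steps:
G = -187334
√(-63009/(-430941) + G) = √(-63009/(-430941) - 187334) = √(-63009*(-1/430941) - 187334) = √(21003/143647 - 187334) = √(-26909946095/143647) = I*√3865533026708465/143647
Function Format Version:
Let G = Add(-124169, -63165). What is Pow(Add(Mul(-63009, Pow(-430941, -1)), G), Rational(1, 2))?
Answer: Mul(Rational(1, 143647), I, Pow(3865533026708465, Rational(1, 2))) ≈ Mul(432.82, I)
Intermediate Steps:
G = -187334
Pow(Add(Mul(-63009, Pow(-430941, -1)), G), Rational(1, 2)) = Pow(Add(Mul(-63009, Pow(-430941, -1)), -187334), Rational(1, 2)) = Pow(Add(Mul(-63009, Rational(-1, 430941)), -187334), Rational(1, 2)) = Pow(Add(Rational(21003, 143647), -187334), Rational(1, 2)) = Pow(Rational(-26909946095, 143647), Rational(1, 2)) = Mul(Rational(1, 143647), I, Pow(3865533026708465, Rational(1, 2)))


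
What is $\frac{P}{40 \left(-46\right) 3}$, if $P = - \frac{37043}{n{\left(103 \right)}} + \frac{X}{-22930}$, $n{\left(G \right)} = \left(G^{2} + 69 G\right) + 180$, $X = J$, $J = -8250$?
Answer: $\frac{70175399}{226516114560} \approx 0.0003098$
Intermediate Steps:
$X = -8250$
$n{\left(G \right)} = 180 + G^{2} + 69 G$
$P = - \frac{70175399}{41035528}$ ($P = - \frac{37043}{180 + 103^{2} + 69 \cdot 103} - \frac{8250}{-22930} = - \frac{37043}{180 + 10609 + 7107} - - \frac{825}{2293} = - \frac{37043}{17896} + \frac{825}{2293} = - \frac{70175399}{41035528} \approx -1.7101$)
$\frac{P}{40 \left(-46\right) 3} = - \frac{70175399}{41035528 \cdot 40 \left(-46\right) 3} = - \frac{70175399}{41035528 \left(\left(-1840\right) 3\right)} = - \frac{70175399}{41035528 \left(-5520\right)} = \left(- \frac{70175399}{41035528}\right) \left(- \frac{1}{5520}\right) = \frac{70175399}{226516114560}$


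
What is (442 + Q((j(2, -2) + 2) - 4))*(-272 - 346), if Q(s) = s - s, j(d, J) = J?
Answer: -273156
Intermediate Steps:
Q(s) = 0
(442 + Q((j(2, -2) + 2) - 4))*(-272 - 346) = (442 + 0)*(-272 - 346) = 442*(-618) = -273156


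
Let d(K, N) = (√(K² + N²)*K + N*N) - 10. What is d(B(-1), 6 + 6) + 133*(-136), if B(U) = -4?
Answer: -17954 - 16*√10 ≈ -18005.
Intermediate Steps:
d(K, N) = -10 + N² + K*√(K² + N²) (d(K, N) = (K*√(K² + N²) + N²) - 10 = (N² + K*√(K² + N²)) - 10 = -10 + N² + K*√(K² + N²))
d(B(-1), 6 + 6) + 133*(-136) = (-10 + (6 + 6)² - 4*√((-4)² + (6 + 6)²)) + 133*(-136) = (-10 + 12² - 4*√(16 + 12²)) - 18088 = (-10 + 144 - 4*√(16 + 144)) - 18088 = (-10 + 144 - 16*√10) - 18088 = (134 - 16*√10) - 18088 = -17954 - 16*√10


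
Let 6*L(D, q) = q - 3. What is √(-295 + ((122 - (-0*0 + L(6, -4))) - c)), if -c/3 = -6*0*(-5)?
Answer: I*√6186/6 ≈ 13.109*I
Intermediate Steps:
L(D, q) = -½ + q/6 (L(D, q) = (q - 3)/6 = (-3 + q)/6 = -½ + q/6)
c = 0 (c = -3*(-6*0)*(-5) = -0*(-5) = -3*0 = 0)
√(-295 + ((122 - (-0*0 + L(6, -4))) - c)) = √(-295 + ((122 - (-0*0 + (-½ + (⅙)*(-4)))) - 1*0)) = √(-295 + ((122 - (-5*0 + (-½ - ⅔))) + 0)) = √(-295 + ((122 - (0 - 7/6)) + 0)) = √(-295 + ((122 - 1*(-7/6)) + 0)) = √(-295 + ((122 + 7/6) + 0)) = √(-295 + (739/6 + 0)) = √(-295 + 739/6) = √(-1031/6) = I*√6186/6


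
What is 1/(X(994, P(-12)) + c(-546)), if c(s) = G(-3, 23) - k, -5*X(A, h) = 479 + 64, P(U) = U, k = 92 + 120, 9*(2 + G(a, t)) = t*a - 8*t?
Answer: -45/15782 ≈ -0.0028513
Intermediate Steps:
G(a, t) = -2 - 8*t/9 + a*t/9 (G(a, t) = -2 + (t*a - 8*t)/9 = -2 + (a*t - 8*t)/9 = -2 + (-8*t + a*t)/9 = -2 + (-8*t/9 + a*t/9) = -2 - 8*t/9 + a*t/9)
k = 212
X(A, h) = -543/5 (X(A, h) = -(479 + 64)/5 = -1/5*543 = -543/5)
c(s) = -2179/9 (c(s) = (-2 - 8/9*23 + (1/9)*(-3)*23) - 1*212 = (-2 - 184/9 - 23/3) - 212 = -271/9 - 212 = -2179/9)
1/(X(994, P(-12)) + c(-546)) = 1/(-543/5 - 2179/9) = 1/(-15782/45) = -45/15782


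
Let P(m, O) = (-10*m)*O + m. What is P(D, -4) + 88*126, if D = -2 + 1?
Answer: 11047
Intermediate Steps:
D = -1
P(m, O) = m - 10*O*m (P(m, O) = -10*O*m + m = m - 10*O*m)
P(D, -4) + 88*126 = -(1 - 10*(-4)) + 88*126 = -(1 + 40) + 11088 = -1*41 + 11088 = -41 + 11088 = 11047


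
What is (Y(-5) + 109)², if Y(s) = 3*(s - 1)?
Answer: 8281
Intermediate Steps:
Y(s) = -3 + 3*s (Y(s) = 3*(-1 + s) = -3 + 3*s)
(Y(-5) + 109)² = ((-3 + 3*(-5)) + 109)² = ((-3 - 15) + 109)² = (-18 + 109)² = 91² = 8281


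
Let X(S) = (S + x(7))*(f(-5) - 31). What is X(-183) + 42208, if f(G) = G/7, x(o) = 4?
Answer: 335194/7 ≈ 47885.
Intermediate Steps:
f(G) = G/7 (f(G) = G*(1/7) = G/7)
X(S) = -888/7 - 222*S/7 (X(S) = (S + 4)*((1/7)*(-5) - 31) = (4 + S)*(-5/7 - 31) = (4 + S)*(-222/7) = -888/7 - 222*S/7)
X(-183) + 42208 = (-888/7 - 222/7*(-183)) + 42208 = (-888/7 + 40626/7) + 42208 = 39738/7 + 42208 = 335194/7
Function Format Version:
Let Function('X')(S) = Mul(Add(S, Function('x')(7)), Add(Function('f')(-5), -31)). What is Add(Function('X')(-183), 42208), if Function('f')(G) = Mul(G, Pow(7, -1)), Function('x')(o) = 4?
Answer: Rational(335194, 7) ≈ 47885.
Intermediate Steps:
Function('f')(G) = Mul(Rational(1, 7), G) (Function('f')(G) = Mul(G, Rational(1, 7)) = Mul(Rational(1, 7), G))
Function('X')(S) = Add(Rational(-888, 7), Mul(Rational(-222, 7), S)) (Function('X')(S) = Mul(Add(S, 4), Add(Mul(Rational(1, 7), -5), -31)) = Mul(Add(4, S), Add(Rational(-5, 7), -31)) = Mul(Add(4, S), Rational(-222, 7)) = Add(Rational(-888, 7), Mul(Rational(-222, 7), S)))
Add(Function('X')(-183), 42208) = Add(Add(Rational(-888, 7), Mul(Rational(-222, 7), -183)), 42208) = Add(Add(Rational(-888, 7), Rational(40626, 7)), 42208) = Add(Rational(39738, 7), 42208) = Rational(335194, 7)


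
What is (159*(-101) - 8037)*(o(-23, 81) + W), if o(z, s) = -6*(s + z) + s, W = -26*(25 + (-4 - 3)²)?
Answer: 52794336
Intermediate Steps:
W = -1924 (W = -26*(25 + (-7)²) = -26*(25 + 49) = -26*74 = -1924)
o(z, s) = -6*z - 5*s (o(z, s) = (-6*s - 6*z) + s = -6*z - 5*s)
(159*(-101) - 8037)*(o(-23, 81) + W) = (159*(-101) - 8037)*((-6*(-23) - 5*81) - 1924) = (-16059 - 8037)*((138 - 405) - 1924) = -24096*(-267 - 1924) = -24096*(-2191) = 52794336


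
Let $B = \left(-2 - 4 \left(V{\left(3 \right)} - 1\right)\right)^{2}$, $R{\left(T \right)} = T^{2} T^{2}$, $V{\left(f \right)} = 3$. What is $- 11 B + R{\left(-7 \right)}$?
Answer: $1301$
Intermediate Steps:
$R{\left(T \right)} = T^{4}$
$B = 100$ ($B = \left(-2 - 4 \left(3 - 1\right)\right)^{2} = \left(-2 - 8\right)^{2} = \left(-10\right)^{2} = 100$)
$- 11 B + R{\left(-7 \right)} = \left(-11\right) 100 + \left(-7\right)^{4} = -1100 + 2401 = 1301$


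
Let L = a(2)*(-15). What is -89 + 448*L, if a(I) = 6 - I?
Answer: -26969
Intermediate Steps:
L = -60 (L = (6 - 1*2)*(-15) = (6 - 2)*(-15) = 4*(-15) = -60)
-89 + 448*L = -89 + 448*(-60) = -89 - 26880 = -26969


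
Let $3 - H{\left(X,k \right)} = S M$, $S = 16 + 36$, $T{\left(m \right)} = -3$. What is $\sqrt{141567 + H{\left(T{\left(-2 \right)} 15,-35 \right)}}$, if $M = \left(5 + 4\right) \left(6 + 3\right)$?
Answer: $3 \sqrt{15262} \approx 370.62$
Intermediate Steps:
$S = 52$
$M = 81$ ($M = 9 \cdot 9 = 81$)
$H{\left(X,k \right)} = -4209$ ($H{\left(X,k \right)} = 3 - 52 \cdot 81 = 3 - 4212 = -4209$)
$\sqrt{141567 + H{\left(T{\left(-2 \right)} 15,-35 \right)}} = \sqrt{141567 - 4209} = \sqrt{137358} = 3 \sqrt{15262}$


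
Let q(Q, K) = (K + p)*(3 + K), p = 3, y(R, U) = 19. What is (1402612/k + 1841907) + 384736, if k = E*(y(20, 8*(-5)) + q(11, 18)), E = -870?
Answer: 222775281497/100050 ≈ 2.2266e+6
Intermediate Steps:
q(Q, K) = (3 + K)² (q(Q, K) = (K + 3)*(3 + K) = (3 + K)*(3 + K) = (3 + K)²)
k = -400200 (k = -870*(19 + (9 + 18² + 6*18)) = -870*(19 + (9 + 324 + 108)) = -870*(19 + 441) = -870*460 = -400200)
(1402612/k + 1841907) + 384736 = (1402612/(-400200) + 1841907) + 384736 = (1402612*(-1/400200) + 1841907) + 384736 = (-350653/100050 + 1841907) + 384736 = 184282444697/100050 + 384736 = 222775281497/100050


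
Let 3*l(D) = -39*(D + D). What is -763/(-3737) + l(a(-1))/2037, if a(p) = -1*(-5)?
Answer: 1068421/7612269 ≈ 0.14036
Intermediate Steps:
a(p) = 5
l(D) = -26*D (l(D) = (-39*(D + D))/3 = (-78*D)/3 = -26*D)
-763/(-3737) + l(a(-1))/2037 = -763/(-3737) - 26*5/2037 = -763*(-1/3737) - 130*1/2037 = 763/3737 - 130/2037 = 1068421/7612269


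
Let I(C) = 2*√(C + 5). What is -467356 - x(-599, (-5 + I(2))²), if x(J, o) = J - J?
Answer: -467356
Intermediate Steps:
I(C) = 2*√(5 + C)
x(J, o) = 0
-467356 - x(-599, (-5 + I(2))²) = -467356 - 1*0 = -467356 + 0 = -467356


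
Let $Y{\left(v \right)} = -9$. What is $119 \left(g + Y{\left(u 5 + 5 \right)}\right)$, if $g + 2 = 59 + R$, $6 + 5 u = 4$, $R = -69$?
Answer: $-2499$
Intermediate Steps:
$u = - \frac{2}{5}$ ($u = - \frac{6}{5} + \frac{1}{5} \cdot 4 = - \frac{6}{5} + \frac{4}{5} = - \frac{2}{5} \approx -0.4$)
$g = -12$ ($g = -2 + \left(59 - 69\right) = -2 - 10 = -12$)
$119 \left(g + Y{\left(u 5 + 5 \right)}\right) = 119 \left(-12 - 9\right) = 119 \left(-21\right) = -2499$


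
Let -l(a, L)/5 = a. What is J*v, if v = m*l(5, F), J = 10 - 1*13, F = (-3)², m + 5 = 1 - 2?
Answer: -450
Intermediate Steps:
m = -6 (m = -5 + (1 - 2) = -5 - 1 = -6)
F = 9
J = -3 (J = 10 - 13 = -3)
l(a, L) = -5*a
v = 150 (v = -(-30)*5 = -6*(-25) = 150)
J*v = -3*150 = -450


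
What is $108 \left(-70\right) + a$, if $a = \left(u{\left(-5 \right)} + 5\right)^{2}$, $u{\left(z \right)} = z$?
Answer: $-7560$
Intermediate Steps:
$a = 0$ ($a = \left(-5 + 5\right)^{2} = 0^{2} = 0$)
$108 \left(-70\right) + a = 108 \left(-70\right) + 0 = -7560 + 0 = -7560$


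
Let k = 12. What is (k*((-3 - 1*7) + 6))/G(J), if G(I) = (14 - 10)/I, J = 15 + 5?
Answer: -240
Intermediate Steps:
J = 20
G(I) = 4/I
(k*((-3 - 1*7) + 6))/G(J) = (12*((-3 - 1*7) + 6))/((4/20)) = (12*((-3 - 7) + 6))/((4*(1/20))) = (12*(-10 + 6))/(⅕) = (12*(-4))*5 = -48*5 = -240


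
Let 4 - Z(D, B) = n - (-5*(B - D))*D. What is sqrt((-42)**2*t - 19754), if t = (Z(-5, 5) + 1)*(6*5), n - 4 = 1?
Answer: sqrt(13210246) ≈ 3634.6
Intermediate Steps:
n = 5 (n = 4 + 1 = 5)
Z(D, B) = -1 + D*(-5*B + 5*D) (Z(D, B) = 4 - (5 - (-5*(B - D))*D) = 4 - (5 - (-5*B + 5*D)*D) = 4 - (5 - D*(-5*B + 5*D)) = 4 + (-5 + D*(-5*B + 5*D)) = -1 + D*(-5*B + 5*D))
t = 7500 (t = ((-1 + 5*(-5)**2 - 5*5*(-5)) + 1)*(6*5) = ((-1 + 5*25 + 125) + 1)*30 = ((-1 + 125 + 125) + 1)*30 = (249 + 1)*30 = 250*30 = 7500)
sqrt((-42)**2*t - 19754) = sqrt((-42)**2*7500 - 19754) = sqrt(1764*7500 - 19754) = sqrt(13230000 - 19754) = sqrt(13210246)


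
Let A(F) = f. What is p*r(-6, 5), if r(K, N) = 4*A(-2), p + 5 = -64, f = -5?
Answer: 1380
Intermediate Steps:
A(F) = -5
p = -69 (p = -5 - 64 = -69)
r(K, N) = -20 (r(K, N) = 4*(-5) = -20)
p*r(-6, 5) = -69*(-20) = 1380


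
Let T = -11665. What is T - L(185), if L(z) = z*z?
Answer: -45890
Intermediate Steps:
L(z) = z²
T - L(185) = -11665 - 1*185² = -11665 - 1*34225 = -11665 - 34225 = -45890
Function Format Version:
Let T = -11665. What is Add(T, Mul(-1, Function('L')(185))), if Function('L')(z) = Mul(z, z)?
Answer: -45890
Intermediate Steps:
Function('L')(z) = Pow(z, 2)
Add(T, Mul(-1, Function('L')(185))) = Add(-11665, Mul(-1, Pow(185, 2))) = Add(-11665, Mul(-1, 34225)) = Add(-11665, -34225) = -45890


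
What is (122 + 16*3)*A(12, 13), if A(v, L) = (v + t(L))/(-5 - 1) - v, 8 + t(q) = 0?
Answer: -6460/3 ≈ -2153.3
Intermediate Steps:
t(q) = -8 (t(q) = -8 + 0 = -8)
A(v, L) = 4/3 - 7*v/6 (A(v, L) = (v - 8)/(-5 - 1) - v = (-8 + v)/(-6) - v = (-8 + v)*(-⅙) - v = (4/3 - v/6) - v = 4/3 - 7*v/6)
(122 + 16*3)*A(12, 13) = (122 + 16*3)*(4/3 - 7/6*12) = (122 + 48)*(4/3 - 14) = 170*(-38/3) = -6460/3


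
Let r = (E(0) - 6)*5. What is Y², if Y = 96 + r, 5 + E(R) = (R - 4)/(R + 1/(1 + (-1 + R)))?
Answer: 1681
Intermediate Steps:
E(R) = -5 + (-4 + R)/(R + 1/R) (E(R) = -5 + (R - 4)/(R + 1/(1 + (-1 + R))) = -5 + (-4 + R)/(R + 1/R))
r = -55 (r = ((-5 - 4*0 - 4*0²)/(1 + 0²) - 6)*5 = ((-5 + 0 - 4*0)/(1 + 0) - 6)*5 = ((-5 + 0 + 0)/1 - 6)*5 = (1*(-5) - 6)*5 = (-5 - 6)*5 = -11*5 = -55)
Y = 41 (Y = 96 - 55 = 41)
Y² = 41² = 1681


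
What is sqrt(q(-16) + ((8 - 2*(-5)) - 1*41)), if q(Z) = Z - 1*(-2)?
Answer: I*sqrt(37) ≈ 6.0828*I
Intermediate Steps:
q(Z) = 2 + Z (q(Z) = Z + 2 = 2 + Z)
sqrt(q(-16) + ((8 - 2*(-5)) - 1*41)) = sqrt((2 - 16) + ((8 - 2*(-5)) - 1*41)) = sqrt(-14 + ((8 + 10) - 41)) = sqrt(-14 + (18 - 41)) = sqrt(-14 - 23) = sqrt(-37) = I*sqrt(37)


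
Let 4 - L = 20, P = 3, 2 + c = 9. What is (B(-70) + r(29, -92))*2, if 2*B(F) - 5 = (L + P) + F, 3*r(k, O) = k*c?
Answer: 172/3 ≈ 57.333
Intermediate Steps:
c = 7 (c = -2 + 9 = 7)
r(k, O) = 7*k/3 (r(k, O) = (k*7)/3 = (7*k)/3 = 7*k/3)
L = -16 (L = 4 - 1*20 = 4 - 20 = -16)
B(F) = -4 + F/2 (B(F) = 5/2 + ((-16 + 3) + F)/2 = 5/2 + (-13 + F)/2 = 5/2 + (-13/2 + F/2) = -4 + F/2)
(B(-70) + r(29, -92))*2 = ((-4 + (½)*(-70)) + (7/3)*29)*2 = ((-4 - 35) + 203/3)*2 = (-39 + 203/3)*2 = (86/3)*2 = 172/3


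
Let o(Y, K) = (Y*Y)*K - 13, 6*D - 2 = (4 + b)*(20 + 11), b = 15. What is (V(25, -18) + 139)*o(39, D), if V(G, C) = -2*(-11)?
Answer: 48237371/2 ≈ 2.4119e+7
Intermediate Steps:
D = 197/2 (D = 1/3 + ((4 + 15)*(20 + 11))/6 = 1/3 + (19*31)/6 = 1/3 + (1/6)*589 = 1/3 + 589/6 = 197/2 ≈ 98.500)
V(G, C) = 22
o(Y, K) = -13 + K*Y**2 (o(Y, K) = Y**2*K - 13 = K*Y**2 - 13 = -13 + K*Y**2)
(V(25, -18) + 139)*o(39, D) = (22 + 139)*(-13 + (197/2)*39**2) = 161*(-13 + (197/2)*1521) = 161*(-13 + 299637/2) = 161*(299611/2) = 48237371/2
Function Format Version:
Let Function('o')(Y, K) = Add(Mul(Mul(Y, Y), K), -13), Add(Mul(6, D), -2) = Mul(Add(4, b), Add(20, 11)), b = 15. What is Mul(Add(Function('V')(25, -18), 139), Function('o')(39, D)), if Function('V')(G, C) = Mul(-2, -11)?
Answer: Rational(48237371, 2) ≈ 2.4119e+7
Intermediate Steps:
D = Rational(197, 2) (D = Add(Rational(1, 3), Mul(Rational(1, 6), Mul(Add(4, 15), Add(20, 11)))) = Add(Rational(1, 3), Mul(Rational(1, 6), Mul(19, 31))) = Add(Rational(1, 3), Mul(Rational(1, 6), 589)) = Add(Rational(1, 3), Rational(589, 6)) = Rational(197, 2) ≈ 98.500)
Function('V')(G, C) = 22
Function('o')(Y, K) = Add(-13, Mul(K, Pow(Y, 2))) (Function('o')(Y, K) = Add(Mul(Pow(Y, 2), K), -13) = Add(Mul(K, Pow(Y, 2)), -13) = Add(-13, Mul(K, Pow(Y, 2))))
Mul(Add(Function('V')(25, -18), 139), Function('o')(39, D)) = Mul(Add(22, 139), Add(-13, Mul(Rational(197, 2), Pow(39, 2)))) = Mul(161, Add(-13, Mul(Rational(197, 2), 1521))) = Mul(161, Add(-13, Rational(299637, 2))) = Mul(161, Rational(299611, 2)) = Rational(48237371, 2)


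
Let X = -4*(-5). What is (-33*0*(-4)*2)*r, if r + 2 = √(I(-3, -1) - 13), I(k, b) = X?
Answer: 0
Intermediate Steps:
X = 20
I(k, b) = 20
r = -2 + √7 (r = -2 + √(20 - 13) = -2 + √7 ≈ 0.64575)
(-33*0*(-4)*2)*r = (-33*0*(-4)*2)*(-2 + √7) = (-0*2)*(-2 + √7) = (-33*0)*(-2 + √7) = 0*(-2 + √7) = 0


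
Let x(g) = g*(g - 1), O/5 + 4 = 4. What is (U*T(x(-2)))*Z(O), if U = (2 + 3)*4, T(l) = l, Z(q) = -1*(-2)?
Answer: 240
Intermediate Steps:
O = 0 (O = -20 + 5*4 = -20 + 20 = 0)
Z(q) = 2
x(g) = g*(-1 + g)
U = 20 (U = 5*4 = 20)
(U*T(x(-2)))*Z(O) = (20*(-2*(-1 - 2)))*2 = (20*(-2*(-3)))*2 = (20*6)*2 = 120*2 = 240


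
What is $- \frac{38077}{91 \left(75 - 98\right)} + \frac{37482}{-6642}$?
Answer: $\frac{2236636}{178227} \approx 12.549$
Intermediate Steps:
$- \frac{38077}{91 \left(75 - 98\right)} + \frac{37482}{-6642} = - \frac{38077}{91 \left(-23\right)} + 37482 \left(- \frac{1}{6642}\right) = - \frac{38077}{-2093} - \frac{6247}{1107} = \left(-38077\right) \left(- \frac{1}{2093}\right) - \frac{6247}{1107} = \frac{2929}{161} - \frac{6247}{1107} = \frac{2236636}{178227}$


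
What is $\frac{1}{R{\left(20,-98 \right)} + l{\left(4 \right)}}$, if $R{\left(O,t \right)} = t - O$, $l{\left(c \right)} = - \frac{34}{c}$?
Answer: $- \frac{2}{253} \approx -0.0079051$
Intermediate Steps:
$\frac{1}{R{\left(20,-98 \right)} + l{\left(4 \right)}} = \frac{1}{\left(-98 - 20\right) - \frac{34}{4}} = \frac{1}{\left(-98 - 20\right) - \frac{17}{2}} = \frac{1}{-118 - \frac{17}{2}} = \frac{1}{- \frac{253}{2}} = - \frac{2}{253}$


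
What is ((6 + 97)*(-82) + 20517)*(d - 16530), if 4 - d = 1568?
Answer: -218412674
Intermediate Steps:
d = -1564 (d = 4 - 1*1568 = 4 - 1568 = -1564)
((6 + 97)*(-82) + 20517)*(d - 16530) = ((6 + 97)*(-82) + 20517)*(-1564 - 16530) = (103*(-82) + 20517)*(-18094) = (-8446 + 20517)*(-18094) = 12071*(-18094) = -218412674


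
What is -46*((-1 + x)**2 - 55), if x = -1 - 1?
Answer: 2116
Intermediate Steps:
x = -2
-46*((-1 + x)**2 - 55) = -46*((-1 - 2)**2 - 55) = -46*((-3)**2 - 55) = -46*(9 - 55) = -46*(-46) = 2116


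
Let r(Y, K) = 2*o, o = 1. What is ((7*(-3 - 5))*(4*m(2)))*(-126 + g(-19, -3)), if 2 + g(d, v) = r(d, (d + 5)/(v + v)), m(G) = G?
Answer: 56448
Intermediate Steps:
r(Y, K) = 2 (r(Y, K) = 2*1 = 2)
g(d, v) = 0 (g(d, v) = -2 + 2 = 0)
((7*(-3 - 5))*(4*m(2)))*(-126 + g(-19, -3)) = ((7*(-3 - 5))*(4*2))*(-126 + 0) = ((7*(-8))*8)*(-126) = -56*8*(-126) = -448*(-126) = 56448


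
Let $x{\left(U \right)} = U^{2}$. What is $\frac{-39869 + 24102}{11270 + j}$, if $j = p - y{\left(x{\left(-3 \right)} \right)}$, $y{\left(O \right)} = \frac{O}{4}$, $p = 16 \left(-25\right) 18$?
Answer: $- \frac{63068}{16271} \approx -3.8761$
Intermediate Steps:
$p = -7200$ ($p = \left(-400\right) 18 = -7200$)
$y{\left(O \right)} = \frac{O}{4}$ ($y{\left(O \right)} = O \frac{1}{4} = \frac{O}{4}$)
$j = - \frac{28809}{4}$ ($j = -7200 - \frac{\left(-3\right)^{2}}{4} = -7200 - \frac{1}{4} \cdot 9 = -7200 - \frac{9}{4} = - \frac{28809}{4} \approx -7202.3$)
$\frac{-39869 + 24102}{11270 + j} = \frac{-39869 + 24102}{11270 - \frac{28809}{4}} = - \frac{15767}{\frac{16271}{4}} = \left(-15767\right) \frac{4}{16271} = - \frac{63068}{16271}$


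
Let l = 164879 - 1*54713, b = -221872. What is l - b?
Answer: 332038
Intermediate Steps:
l = 110166 (l = 164879 - 54713 = 110166)
l - b = 110166 - 1*(-221872) = 110166 + 221872 = 332038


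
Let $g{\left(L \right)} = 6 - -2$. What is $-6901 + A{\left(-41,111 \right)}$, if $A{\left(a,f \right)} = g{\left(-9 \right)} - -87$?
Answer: $-6806$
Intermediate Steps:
$g{\left(L \right)} = 8$ ($g{\left(L \right)} = 6 + 2 = 8$)
$A{\left(a,f \right)} = 95$ ($A{\left(a,f \right)} = 8 - -87 = 8 + 87 = 95$)
$-6901 + A{\left(-41,111 \right)} = -6901 + 95 = -6806$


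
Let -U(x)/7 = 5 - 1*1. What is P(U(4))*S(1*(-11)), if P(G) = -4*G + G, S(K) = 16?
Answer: 1344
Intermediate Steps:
U(x) = -28 (U(x) = -7*(5 - 1*1) = -7*(5 - 1) = -7*4 = -28)
P(G) = -3*G
P(U(4))*S(1*(-11)) = -3*(-28)*16 = 84*16 = 1344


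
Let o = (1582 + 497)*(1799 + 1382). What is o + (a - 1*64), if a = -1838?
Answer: 6611397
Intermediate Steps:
o = 6613299 (o = 2079*3181 = 6613299)
o + (a - 1*64) = 6613299 + (-1838 - 1*64) = 6613299 + (-1838 - 64) = 6613299 - 1902 = 6611397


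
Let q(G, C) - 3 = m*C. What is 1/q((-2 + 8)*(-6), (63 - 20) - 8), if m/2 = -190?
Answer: -1/13297 ≈ -7.5205e-5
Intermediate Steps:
m = -380 (m = 2*(-190) = -380)
q(G, C) = 3 - 380*C
1/q((-2 + 8)*(-6), (63 - 20) - 8) = 1/(3 - 380*((63 - 20) - 8)) = 1/(3 - 380*(43 - 8)) = 1/(3 - 380*35) = 1/(3 - 13300) = 1/(-13297) = -1/13297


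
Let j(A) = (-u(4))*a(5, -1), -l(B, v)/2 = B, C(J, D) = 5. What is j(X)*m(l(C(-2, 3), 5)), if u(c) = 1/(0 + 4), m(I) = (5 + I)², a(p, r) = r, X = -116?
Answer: 25/4 ≈ 6.2500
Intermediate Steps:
l(B, v) = -2*B
u(c) = ¼ (u(c) = 1/4 = ¼)
j(A) = ¼ (j(A) = -1*¼*(-1) = -¼*(-1) = ¼)
j(X)*m(l(C(-2, 3), 5)) = (5 - 2*5)²/4 = (5 - 10)²/4 = (¼)*(-5)² = (¼)*25 = 25/4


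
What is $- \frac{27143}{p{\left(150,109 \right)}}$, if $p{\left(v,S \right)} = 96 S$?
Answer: $- \frac{27143}{10464} \approx -2.5939$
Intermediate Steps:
$- \frac{27143}{p{\left(150,109 \right)}} = - \frac{27143}{96 \cdot 109} = - \frac{27143}{10464}$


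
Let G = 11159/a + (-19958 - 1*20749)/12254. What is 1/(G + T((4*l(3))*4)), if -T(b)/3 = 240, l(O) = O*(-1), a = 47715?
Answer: -584699610/422789311319 ≈ -0.0013830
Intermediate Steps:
l(O) = -O
T(b) = -720 (T(b) = -3*240 = -720)
G = -1805592119/584699610 (G = 11159/47715 + (-19958 - 1*20749)/12254 = 11159*(1/47715) + (-19958 - 20749)*(1/12254) = 11159/47715 - 40707*1/12254 = 11159/47715 - 40707/12254 = -1805592119/584699610 ≈ -3.0881)
1/(G + T((4*l(3))*4)) = 1/(-1805592119/584699610 - 720) = 1/(-422789311319/584699610) = -584699610/422789311319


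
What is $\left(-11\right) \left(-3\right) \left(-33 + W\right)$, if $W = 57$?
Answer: $792$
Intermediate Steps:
$\left(-11\right) \left(-3\right) \left(-33 + W\right) = \left(-11\right) \left(-3\right) \left(-33 + 57\right) = 33 \cdot 24 = 792$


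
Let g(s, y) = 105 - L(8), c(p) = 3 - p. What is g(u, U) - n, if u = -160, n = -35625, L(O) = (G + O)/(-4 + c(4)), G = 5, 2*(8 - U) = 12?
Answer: 178663/5 ≈ 35733.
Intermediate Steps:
U = 2 (U = 8 - ½*12 = 8 - 6 = 2)
L(O) = -1 - O/5 (L(O) = (5 + O)/(-4 + (3 - 1*4)) = (5 + O)/(-4 + (3 - 4)) = (5 + O)/(-4 - 1) = (5 + O)/(-5) = (5 + O)*(-⅕) = -1 - O/5)
g(s, y) = 538/5 (g(s, y) = 105 - (-1 - ⅕*8) = 105 - (-1 - 8/5) = 105 - 1*(-13/5) = 105 + 13/5 = 538/5)
g(u, U) - n = 538/5 - 1*(-35625) = 538/5 + 35625 = 178663/5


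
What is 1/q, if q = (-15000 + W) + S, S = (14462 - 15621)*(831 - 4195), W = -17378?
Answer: 1/3866498 ≈ 2.5863e-7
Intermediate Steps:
S = 3898876 (S = -1159*(-3364) = 3898876)
q = 3866498 (q = (-15000 - 17378) + 3898876 = -32378 + 3898876 = 3866498)
1/q = 1/3866498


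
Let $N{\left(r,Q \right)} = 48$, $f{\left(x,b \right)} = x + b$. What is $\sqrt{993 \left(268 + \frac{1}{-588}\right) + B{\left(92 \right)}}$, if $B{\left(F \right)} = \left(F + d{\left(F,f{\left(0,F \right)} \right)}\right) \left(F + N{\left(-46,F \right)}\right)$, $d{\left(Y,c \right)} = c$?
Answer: $\frac{\sqrt{57208933}}{14} \approx 540.26$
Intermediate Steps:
$f{\left(x,b \right)} = b + x$
$B{\left(F \right)} = 2 F \left(48 + F\right)$ ($B{\left(F \right)} = \left(F + \left(F + 0\right)\right) \left(F + 48\right) = \left(F + F\right) \left(48 + F\right) = 2 F \left(48 + F\right)$)
$\sqrt{993 \left(268 + \frac{1}{-588}\right) + B{\left(92 \right)}} = \sqrt{993 \left(268 + \frac{1}{-588}\right) + 2 \cdot 92 \left(48 + 92\right)} = \sqrt{993 \left(268 - \frac{1}{588}\right) + 2 \cdot 92 \cdot 140} = \sqrt{993 \cdot \frac{157583}{588} + 25760} = \sqrt{\frac{52159973}{196} + 25760} = \sqrt{\frac{57208933}{196}} = \frac{\sqrt{57208933}}{14}$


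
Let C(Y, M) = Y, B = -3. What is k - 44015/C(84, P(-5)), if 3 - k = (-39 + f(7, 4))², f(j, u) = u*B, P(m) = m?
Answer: -262247/84 ≈ -3122.0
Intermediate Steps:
f(j, u) = -3*u (f(j, u) = u*(-3) = -3*u)
k = -2598 (k = 3 - (-39 - 3*4)² = 3 - (-39 - 12)² = 3 - 1*(-51)² = 3 - 1*2601 = 3 - 2601 = -2598)
k - 44015/C(84, P(-5)) = -2598 - 44015/84 = -262247/84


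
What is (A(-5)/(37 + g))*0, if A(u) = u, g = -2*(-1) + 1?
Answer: 0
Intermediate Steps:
g = 3 (g = 2 + 1 = 3)
(A(-5)/(37 + g))*0 = -5/(37 + 3)*0 = -5/40*0 = -5*1/40*0 = -1/8*0 = 0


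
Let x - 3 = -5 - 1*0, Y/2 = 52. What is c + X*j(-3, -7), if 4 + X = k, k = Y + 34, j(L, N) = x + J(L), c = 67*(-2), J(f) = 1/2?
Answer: -335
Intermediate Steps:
Y = 104 (Y = 2*52 = 104)
J(f) = ½
x = -2 (x = 3 + (-5 - 1*0) = 3 + (-5 + 0) = 3 - 5 = -2)
c = -134
j(L, N) = -3/2 (j(L, N) = -2 + ½ = -3/2)
k = 138 (k = 104 + 34 = 138)
X = 134 (X = -4 + 138 = 134)
c + X*j(-3, -7) = -134 + 134*(-3/2) = -134 - 201 = -335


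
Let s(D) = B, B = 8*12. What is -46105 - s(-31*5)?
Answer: -46201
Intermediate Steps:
B = 96
s(D) = 96
-46105 - s(-31*5) = -46105 - 1*96 = -46105 - 96 = -46201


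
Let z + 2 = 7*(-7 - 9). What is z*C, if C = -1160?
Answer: 132240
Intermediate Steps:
z = -114 (z = -2 + 7*(-7 - 9) = -2 + 7*(-16) = -2 - 112 = -114)
z*C = -114*(-1160) = 132240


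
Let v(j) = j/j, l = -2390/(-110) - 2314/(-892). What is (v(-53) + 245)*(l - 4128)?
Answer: -2476315581/2453 ≈ -1.0095e+6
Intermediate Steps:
l = 119321/4906 (l = -2390*(-1/110) - 2314*(-1/892) = 239/11 + 1157/446 = 119321/4906 ≈ 24.321)
v(j) = 1
(v(-53) + 245)*(l - 4128) = (1 + 245)*(119321/4906 - 4128) = 246*(-20132647/4906) = -2476315581/2453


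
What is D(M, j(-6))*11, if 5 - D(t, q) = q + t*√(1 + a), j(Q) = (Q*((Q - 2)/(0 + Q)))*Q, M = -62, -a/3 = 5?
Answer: -473 + 682*I*√14 ≈ -473.0 + 2551.8*I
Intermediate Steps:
a = -15 (a = -3*5 = -15)
j(Q) = Q*(-2 + Q) (j(Q) = (Q*((-2 + Q)/Q))*Q = (-2 + Q)*Q = Q*(-2 + Q))
D(t, q) = 5 - q - I*t*√14 (D(t, q) = 5 - (q + t*√(1 - 15)) = 5 - (q + t*√(-14)) = 5 - (q + t*(I*√14)) = 5 - (q + I*t*√14) = 5 + (-q - I*t*√14) = 5 - q - I*t*√14)
D(M, j(-6))*11 = (5 - (-6)*(-2 - 6) - 1*I*(-62)*√14)*11 = (5 - (-6)*(-8) + 62*I*√14)*11 = (5 - 1*48 + 62*I*√14)*11 = (5 - 48 + 62*I*√14)*11 = (-43 + 62*I*√14)*11 = -473 + 682*I*√14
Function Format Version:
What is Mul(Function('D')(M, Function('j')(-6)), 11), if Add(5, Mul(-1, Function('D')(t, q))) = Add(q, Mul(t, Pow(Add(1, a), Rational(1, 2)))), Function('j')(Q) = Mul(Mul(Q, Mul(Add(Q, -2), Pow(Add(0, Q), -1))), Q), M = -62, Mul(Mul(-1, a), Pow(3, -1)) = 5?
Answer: Add(-473, Mul(682, I, Pow(14, Rational(1, 2)))) ≈ Add(-473.00, Mul(2551.8, I))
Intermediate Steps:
a = -15 (a = Mul(-3, 5) = -15)
Function('j')(Q) = Mul(Q, Add(-2, Q)) (Function('j')(Q) = Mul(Mul(Q, Mul(Add(-2, Q), Pow(Q, -1))), Q) = Mul(Mul(Q, Mul(Pow(Q, -1), Add(-2, Q))), Q) = Mul(Add(-2, Q), Q) = Mul(Q, Add(-2, Q)))
Function('D')(t, q) = Add(5, Mul(-1, q), Mul(-1, I, t, Pow(14, Rational(1, 2)))) (Function('D')(t, q) = Add(5, Mul(-1, Add(q, Mul(t, Pow(Add(1, -15), Rational(1, 2)))))) = Add(5, Mul(-1, Add(q, Mul(t, Pow(-14, Rational(1, 2)))))) = Add(5, Mul(-1, Add(q, Mul(t, Mul(I, Pow(14, Rational(1, 2))))))) = Add(5, Mul(-1, Add(q, Mul(I, t, Pow(14, Rational(1, 2)))))) = Add(5, Add(Mul(-1, q), Mul(-1, I, t, Pow(14, Rational(1, 2))))) = Add(5, Mul(-1, q), Mul(-1, I, t, Pow(14, Rational(1, 2)))))
Mul(Function('D')(M, Function('j')(-6)), 11) = Mul(Add(5, Mul(-1, Mul(-6, Add(-2, -6))), Mul(-1, I, -62, Pow(14, Rational(1, 2)))), 11) = Mul(Add(5, Mul(-1, Mul(-6, -8)), Mul(62, I, Pow(14, Rational(1, 2)))), 11) = Mul(Add(5, Mul(-1, 48), Mul(62, I, Pow(14, Rational(1, 2)))), 11) = Mul(Add(5, -48, Mul(62, I, Pow(14, Rational(1, 2)))), 11) = Mul(Add(-43, Mul(62, I, Pow(14, Rational(1, 2)))), 11) = Add(-473, Mul(682, I, Pow(14, Rational(1, 2))))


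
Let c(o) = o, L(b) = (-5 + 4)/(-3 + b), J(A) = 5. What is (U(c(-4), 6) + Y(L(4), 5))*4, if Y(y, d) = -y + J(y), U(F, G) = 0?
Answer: 24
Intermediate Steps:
L(b) = -1/(-3 + b)
Y(y, d) = 5 - y (Y(y, d) = -y + 5 = 5 - y)
(U(c(-4), 6) + Y(L(4), 5))*4 = (0 + (5 - (-1)/(-3 + 4)))*4 = (0 + (5 - (-1)/1))*4 = (0 + (5 - (-1)))*4 = (0 + (5 - 1*(-1)))*4 = (0 + (5 + 1))*4 = (0 + 6)*4 = 6*4 = 24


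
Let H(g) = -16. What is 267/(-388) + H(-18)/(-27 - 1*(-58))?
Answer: -14485/12028 ≈ -1.2043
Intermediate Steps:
267/(-388) + H(-18)/(-27 - 1*(-58)) = 267/(-388) - 16/(-27 - 1*(-58)) = 267*(-1/388) - 16/(-27 + 58) = -267/388 - 16/31 = -14485/12028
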